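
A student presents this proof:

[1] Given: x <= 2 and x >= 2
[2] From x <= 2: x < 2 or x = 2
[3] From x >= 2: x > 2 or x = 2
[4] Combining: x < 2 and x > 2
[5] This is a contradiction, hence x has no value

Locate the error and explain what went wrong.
Step 4: Combining: x < 2 and x > 2

Step 4 incorrectly combines the conditions. From x <= 2 and x >= 2, the intersection is x = 2. The error treats the 'or' cases as 'and' requirements. The correct conclusion is that x = 2 is the unique solution, not that no solution exists.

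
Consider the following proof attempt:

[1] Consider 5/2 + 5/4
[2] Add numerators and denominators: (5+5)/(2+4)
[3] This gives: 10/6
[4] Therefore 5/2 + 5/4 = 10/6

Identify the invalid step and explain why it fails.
Step 2: Add numerators and denominators: (5+5)/(2+4)

Step 2 incorrectly adds fractions by separately adding numerators and denominators. This is wrong. The correct method requires a common denominator: 5/2 + 5/4 = (5×4 + 5×2)/(2×4) = 30/8 = 15/4. The method used gives 10/6, which is different.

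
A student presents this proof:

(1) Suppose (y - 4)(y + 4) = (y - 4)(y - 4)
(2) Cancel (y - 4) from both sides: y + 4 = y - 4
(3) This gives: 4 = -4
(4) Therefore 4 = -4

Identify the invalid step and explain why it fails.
Step 2: Cancel (y - 4) from both sides: y + 4 = y - 4

Step 2 cancels (y - 4) from both sides. This is only valid if (y - 4) ≠ 0, i.e., y ≠ 4. When y = 4, both sides equal zero regardless of the other factors. The correct approach requires considering y = 4 as a separate case.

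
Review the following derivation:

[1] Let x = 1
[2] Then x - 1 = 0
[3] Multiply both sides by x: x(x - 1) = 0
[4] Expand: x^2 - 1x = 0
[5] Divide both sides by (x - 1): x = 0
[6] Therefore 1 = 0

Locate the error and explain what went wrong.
Step 5: Divide both sides by (x - 1): x = 0

Step 5 divides both sides by (x - 1). However, since x = 1, we have (x - 1) = 0. Division by zero is undefined, making this step invalid.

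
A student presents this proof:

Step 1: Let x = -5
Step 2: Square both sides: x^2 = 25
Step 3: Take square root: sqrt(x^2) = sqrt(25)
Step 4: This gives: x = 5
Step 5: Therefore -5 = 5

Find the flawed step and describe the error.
Step 4: This gives: x = 5

Step 4 incorrectly states that sqrt(x^2) = x. The correct identity is sqrt(x^2) = |x|. Since x = -5 < 0, we have sqrt(x^2) = |-5| = 5, not x = -5.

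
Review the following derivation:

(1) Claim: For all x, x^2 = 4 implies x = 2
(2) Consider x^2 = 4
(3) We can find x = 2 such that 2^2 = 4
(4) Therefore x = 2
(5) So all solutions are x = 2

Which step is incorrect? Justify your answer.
Step 4: Therefore x = 2

Step 4 incorrectly concludes that x = 2 is the only solution. The proof shows that x = 2 is A solution (existence), but does not show it is the ONLY solution (uniqueness). In fact, x = -2 is also a solution since (-2)^2 = 4. Finding one solution doesn't prove there are no others.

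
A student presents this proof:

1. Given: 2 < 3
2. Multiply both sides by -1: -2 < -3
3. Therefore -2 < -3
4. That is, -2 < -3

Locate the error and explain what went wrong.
Step 2: Multiply both sides by -1: -2 < -3

Step 2 multiplies both sides by -1 but fails to reverse the inequality sign. When multiplying (or dividing) an inequality by a negative number, the direction must be reversed. Since 2 < 3, we should get -2 > -3, i.e., -2 > -3.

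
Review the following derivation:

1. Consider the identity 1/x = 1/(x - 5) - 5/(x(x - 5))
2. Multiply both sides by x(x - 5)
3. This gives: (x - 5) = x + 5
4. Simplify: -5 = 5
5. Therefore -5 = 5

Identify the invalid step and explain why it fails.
Step 3: This gives: (x - 5) = x + 5

Step 3 makes a sign error when clearing denominators. Multiplying -5/(x(x - 5)) by x(x - 5) gives -5, not +5. The correct result is (x - 5) = x - 5, which is trivially true, not (x - 5) = x + 5. (Step 1 is a valid identity: 1/(x - 5) - 5/(x(x - 5)) = (x - 5)/(x(x - 5)) = 1/x.)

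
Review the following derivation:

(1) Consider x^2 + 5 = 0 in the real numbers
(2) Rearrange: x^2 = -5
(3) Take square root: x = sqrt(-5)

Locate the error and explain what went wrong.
Step 3: Take square root: x = sqrt(-5)

Step 3 takes the square root of -5, which is negative. In the real number system, the square root of a negative number is undefined. The equation x^2 + 5 = 0 has no real solutions. Square roots of negative numbers only exist in the complex numbers.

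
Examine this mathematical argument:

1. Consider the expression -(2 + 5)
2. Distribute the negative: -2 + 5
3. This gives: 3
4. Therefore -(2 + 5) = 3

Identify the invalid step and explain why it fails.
Step 2: Distribute the negative: -2 + 5

Step 2 incorrectly distributes the negative sign. The correct distribution is -(2 + 5) = -2 - 5 = -7. The negative must be applied to both terms, not just the first. The error treats -(2 + 5) as -2 + 5, which equals 3 instead of -7.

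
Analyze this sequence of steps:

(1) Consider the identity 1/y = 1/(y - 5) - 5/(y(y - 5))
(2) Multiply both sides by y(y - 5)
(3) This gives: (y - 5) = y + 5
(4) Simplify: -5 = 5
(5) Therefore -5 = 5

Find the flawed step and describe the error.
Step 3: This gives: (y - 5) = y + 5

Step 3 makes a sign error when clearing denominators. Multiplying -5/(y(y - 5)) by y(y - 5) gives -5, not +5. The correct result is (y - 5) = y - 5, which is trivially true, not (y - 5) = y + 5. (Step 1 is a valid identity: 1/(y - 5) - 5/(y(y - 5)) = (y - 5)/(y(y - 5)) = 1/y.)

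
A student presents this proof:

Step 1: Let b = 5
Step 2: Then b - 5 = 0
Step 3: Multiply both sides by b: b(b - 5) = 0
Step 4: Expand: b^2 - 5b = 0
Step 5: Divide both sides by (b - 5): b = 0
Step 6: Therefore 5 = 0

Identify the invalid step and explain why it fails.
Step 5: Divide both sides by (b - 5): b = 0

Step 5 divides both sides by (b - 5). However, since b = 5, we have (b - 5) = 0. Division by zero is undefined, making this step invalid.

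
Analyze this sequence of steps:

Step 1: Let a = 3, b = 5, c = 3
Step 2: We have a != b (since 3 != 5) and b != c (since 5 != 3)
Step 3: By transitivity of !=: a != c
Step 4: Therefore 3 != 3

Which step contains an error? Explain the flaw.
Step 3: By transitivity of !=: a != c

Step 3 incorrectly applies transitivity to the '!=' relation. Transitivity states: if a R b and b R c, then a R c. However, '!=' is not transitive. Counterexample: 3 != 5 and 5 != 3, but 3 = 3 (both equal 3). Transitivity holds for relations like <, <=, =, but not for !=.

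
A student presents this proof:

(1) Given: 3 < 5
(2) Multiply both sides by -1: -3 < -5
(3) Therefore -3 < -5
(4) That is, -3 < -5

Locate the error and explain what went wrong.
Step 2: Multiply both sides by -1: -3 < -5

Step 2 multiplies both sides by -1 but fails to reverse the inequality sign. When multiplying (or dividing) an inequality by a negative number, the direction must be reversed. Since 3 < 5, we should get -3 > -5, i.e., -3 > -5.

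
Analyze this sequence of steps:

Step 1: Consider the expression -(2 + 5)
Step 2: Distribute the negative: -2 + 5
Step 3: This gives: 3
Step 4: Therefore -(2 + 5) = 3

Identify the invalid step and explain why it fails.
Step 2: Distribute the negative: -2 + 5

Step 2 incorrectly distributes the negative sign. The correct distribution is -(2 + 5) = -2 - 5 = -7. The negative must be applied to both terms, not just the first. The error treats -(2 + 5) as -2 + 5, which equals 3 instead of -7.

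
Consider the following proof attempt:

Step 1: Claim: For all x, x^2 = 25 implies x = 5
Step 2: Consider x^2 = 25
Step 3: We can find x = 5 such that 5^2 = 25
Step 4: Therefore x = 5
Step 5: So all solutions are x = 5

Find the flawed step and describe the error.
Step 4: Therefore x = 5

Step 4 incorrectly concludes that x = 5 is the only solution. The proof shows that x = 5 is A solution (existence), but does not show it is the ONLY solution (uniqueness). In fact, x = -5 is also a solution since (-5)^2 = 25. Finding one solution doesn't prove there are no others.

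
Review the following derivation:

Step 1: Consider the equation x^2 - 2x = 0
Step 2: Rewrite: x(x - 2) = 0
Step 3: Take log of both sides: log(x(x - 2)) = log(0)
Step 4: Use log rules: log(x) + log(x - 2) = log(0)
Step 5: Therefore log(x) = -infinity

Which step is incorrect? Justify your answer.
Step 3: Take log of both sides: log(x(x - 2)) = log(0)

Step 3 takes the logarithm of both sides, resulting in log(0) on the right side. The logarithm is only defined for positive numbers; log(0) is undefined (approaches negative infinity). This operation is invalid.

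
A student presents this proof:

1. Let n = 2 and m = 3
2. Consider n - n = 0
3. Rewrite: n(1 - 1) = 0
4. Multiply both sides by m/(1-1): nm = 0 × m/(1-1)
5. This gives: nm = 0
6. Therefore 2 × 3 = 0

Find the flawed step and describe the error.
Step 4: Multiply both sides by m/(1-1): nm = 0 × m/(1-1)

Step 4 multiplies both sides by m/(1-1). However, 1-1 = 0, so this is multiplication by m/0, which is undefined. We cannot multiply by an undefined expression.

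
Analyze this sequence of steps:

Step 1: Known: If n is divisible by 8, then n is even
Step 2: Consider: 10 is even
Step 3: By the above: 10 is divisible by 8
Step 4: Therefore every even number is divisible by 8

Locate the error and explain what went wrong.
Step 3: By the above: 10 is divisible by 8

Step 3 commits the fallacy of affirming the consequent. The known fact 'divisible by 8 → even' does NOT imply 'even → divisible by 8'. That would be the converse, which is false. For example, 10 is even but 10 ÷ 8 = 1.25, which is not an integer.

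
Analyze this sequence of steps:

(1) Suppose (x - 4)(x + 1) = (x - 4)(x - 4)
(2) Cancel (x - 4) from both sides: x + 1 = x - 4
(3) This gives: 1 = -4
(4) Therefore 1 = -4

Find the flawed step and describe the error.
Step 2: Cancel (x - 4) from both sides: x + 1 = x - 4

Step 2 cancels (x - 4) from both sides. This is only valid if (x - 4) ≠ 0, i.e., x ≠ 4. When x = 4, both sides equal zero regardless of the other factors. The correct approach requires considering x = 4 as a separate case.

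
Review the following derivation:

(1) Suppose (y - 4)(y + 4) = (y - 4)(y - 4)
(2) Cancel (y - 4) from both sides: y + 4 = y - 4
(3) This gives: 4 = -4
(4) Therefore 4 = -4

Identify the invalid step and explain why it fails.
Step 2: Cancel (y - 4) from both sides: y + 4 = y - 4

Step 2 cancels (y - 4) from both sides. This is only valid if (y - 4) ≠ 0, i.e., y ≠ 4. When y = 4, both sides equal zero regardless of the other factors. The correct approach requires considering y = 4 as a separate case.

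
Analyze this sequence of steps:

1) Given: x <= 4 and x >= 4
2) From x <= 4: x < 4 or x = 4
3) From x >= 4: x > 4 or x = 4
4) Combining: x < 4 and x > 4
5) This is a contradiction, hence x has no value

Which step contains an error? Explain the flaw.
Step 4: Combining: x < 4 and x > 4

Step 4 incorrectly combines the conditions. From x <= 4 and x >= 4, the intersection is x = 4. The error treats the 'or' cases as 'and' requirements. The correct conclusion is that x = 4 is the unique solution, not that no solution exists.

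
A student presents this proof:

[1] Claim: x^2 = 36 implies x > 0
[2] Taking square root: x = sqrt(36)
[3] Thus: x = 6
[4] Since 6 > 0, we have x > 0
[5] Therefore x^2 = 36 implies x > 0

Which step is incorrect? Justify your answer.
Step 2: Taking square root: x = sqrt(36)

Step 2 takes the square root and assumes the positive root only. The equation x^2 = 36 actually has two solutions: x = 6 and x = -6. The proof silently assumes x > 0 without justification, then uses this assumption to conclude x > 0, which is circular. The counterexample x = -6 shows the claim is false.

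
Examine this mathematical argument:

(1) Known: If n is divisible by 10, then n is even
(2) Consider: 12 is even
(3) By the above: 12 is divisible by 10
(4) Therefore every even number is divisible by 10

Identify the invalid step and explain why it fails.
Step 3: By the above: 12 is divisible by 10

Step 3 commits the fallacy of affirming the consequent. The known fact 'divisible by 10 → even' does NOT imply 'even → divisible by 10'. That would be the converse, which is false. For example, 12 is even but 12 ÷ 10 = 1.20, which is not an integer.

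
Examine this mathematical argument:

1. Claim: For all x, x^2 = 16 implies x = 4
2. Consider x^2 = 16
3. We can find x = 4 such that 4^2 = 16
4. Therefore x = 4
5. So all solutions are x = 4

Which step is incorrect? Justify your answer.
Step 4: Therefore x = 4

Step 4 incorrectly concludes that x = 4 is the only solution. The proof shows that x = 4 is A solution (existence), but does not show it is the ONLY solution (uniqueness). In fact, x = -4 is also a solution since (-4)^2 = 16. Finding one solution doesn't prove there are no others.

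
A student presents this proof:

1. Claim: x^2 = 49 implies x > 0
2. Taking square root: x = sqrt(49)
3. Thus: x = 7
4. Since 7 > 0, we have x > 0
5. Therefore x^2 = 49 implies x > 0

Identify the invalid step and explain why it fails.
Step 2: Taking square root: x = sqrt(49)

Step 2 takes the square root and assumes the positive root only. The equation x^2 = 49 actually has two solutions: x = 7 and x = -7. The proof silently assumes x > 0 without justification, then uses this assumption to conclude x > 0, which is circular. The counterexample x = -7 shows the claim is false.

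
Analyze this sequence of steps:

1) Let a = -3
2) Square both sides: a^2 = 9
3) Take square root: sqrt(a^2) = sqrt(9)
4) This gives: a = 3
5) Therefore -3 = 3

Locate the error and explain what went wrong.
Step 4: This gives: a = 3

Step 4 incorrectly states that sqrt(a^2) = a. The correct identity is sqrt(a^2) = |a|. Since a = -3 < 0, we have sqrt(a^2) = |-3| = 3, not a = -3.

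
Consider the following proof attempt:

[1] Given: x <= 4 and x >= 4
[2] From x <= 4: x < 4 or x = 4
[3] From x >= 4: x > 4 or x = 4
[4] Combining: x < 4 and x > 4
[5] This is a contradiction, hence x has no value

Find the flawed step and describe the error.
Step 4: Combining: x < 4 and x > 4

Step 4 incorrectly combines the conditions. From x <= 4 and x >= 4, the intersection is x = 4. The error treats the 'or' cases as 'and' requirements. The correct conclusion is that x = 4 is the unique solution, not that no solution exists.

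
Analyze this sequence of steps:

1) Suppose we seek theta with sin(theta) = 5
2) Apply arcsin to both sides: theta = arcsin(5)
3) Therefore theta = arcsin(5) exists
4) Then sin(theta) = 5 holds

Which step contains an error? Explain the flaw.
Step 2: Apply arcsin to both sides: theta = arcsin(5)

Step 2 applies arcsin to 5. However, arcsin(x) is only defined for x in [-1, 1] because sin(theta) can only produce values in that range. Since |5| > 1, arcsin(5) is undefined. There is no angle whose sine equals 5.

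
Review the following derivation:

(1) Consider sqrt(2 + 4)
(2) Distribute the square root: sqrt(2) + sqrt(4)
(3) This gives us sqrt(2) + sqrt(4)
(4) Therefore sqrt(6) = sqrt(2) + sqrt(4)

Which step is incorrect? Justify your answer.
Step 2: Distribute the square root: sqrt(2) + sqrt(4)

Step 2 incorrectly 'distributes' the square root over addition. The square root function does not distribute: sqrt(a + b) ≠ sqrt(a) + sqrt(b). In fact, sqrt(2 + 4) = sqrt(6) ≈ 2.4495, while sqrt(2) + sqrt(4) ≈ 3.4142.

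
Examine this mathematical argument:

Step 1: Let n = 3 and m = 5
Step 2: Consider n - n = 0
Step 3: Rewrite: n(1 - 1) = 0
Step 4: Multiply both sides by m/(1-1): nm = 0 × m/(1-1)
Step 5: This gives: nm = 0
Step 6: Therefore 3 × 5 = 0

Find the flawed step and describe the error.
Step 4: Multiply both sides by m/(1-1): nm = 0 × m/(1-1)

Step 4 multiplies both sides by m/(1-1). However, 1-1 = 0, so this is multiplication by m/0, which is undefined. We cannot multiply by an undefined expression.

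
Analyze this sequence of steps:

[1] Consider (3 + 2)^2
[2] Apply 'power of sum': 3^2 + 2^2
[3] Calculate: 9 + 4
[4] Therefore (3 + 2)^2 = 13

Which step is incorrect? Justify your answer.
Step 2: Apply 'power of sum': 3^2 + 2^2

Step 2 incorrectly applies a non-existent rule '(a+b)^n = a^n + b^n'. This is false in general. The correct expansion uses the binomial theorem. The actual value is (3 + 2)^2 = 5^2 = 25, not 13.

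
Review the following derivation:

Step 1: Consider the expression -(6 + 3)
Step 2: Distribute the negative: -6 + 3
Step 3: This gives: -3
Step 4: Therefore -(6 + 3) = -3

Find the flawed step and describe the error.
Step 2: Distribute the negative: -6 + 3

Step 2 incorrectly distributes the negative sign. The correct distribution is -(6 + 3) = -6 - 3 = -9. The negative must be applied to both terms, not just the first. The error treats -(6 + 3) as -6 + 3, which equals -3 instead of -9.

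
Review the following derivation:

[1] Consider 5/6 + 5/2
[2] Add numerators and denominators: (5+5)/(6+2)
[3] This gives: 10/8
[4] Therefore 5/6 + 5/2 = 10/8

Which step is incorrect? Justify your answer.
Step 2: Add numerators and denominators: (5+5)/(6+2)

Step 2 incorrectly adds fractions by separately adding numerators and denominators. This is wrong. The correct method requires a common denominator: 5/6 + 5/2 = (5×2 + 5×6)/(6×2) = 40/12 = 10/3. The method used gives 10/8, which is different.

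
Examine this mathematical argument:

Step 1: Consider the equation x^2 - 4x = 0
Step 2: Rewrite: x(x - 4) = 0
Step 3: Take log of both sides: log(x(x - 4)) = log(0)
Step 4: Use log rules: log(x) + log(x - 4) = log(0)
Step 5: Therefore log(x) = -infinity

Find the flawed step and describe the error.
Step 3: Take log of both sides: log(x(x - 4)) = log(0)

Step 3 takes the logarithm of both sides, resulting in log(0) on the right side. The logarithm is only defined for positive numbers; log(0) is undefined (approaches negative infinity). This operation is invalid.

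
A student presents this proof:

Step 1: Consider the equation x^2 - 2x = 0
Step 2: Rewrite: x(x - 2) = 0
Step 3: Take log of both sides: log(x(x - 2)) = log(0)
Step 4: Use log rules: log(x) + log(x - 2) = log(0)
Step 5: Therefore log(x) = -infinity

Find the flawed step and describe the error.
Step 3: Take log of both sides: log(x(x - 2)) = log(0)

Step 3 takes the logarithm of both sides, resulting in log(0) on the right side. The logarithm is only defined for positive numbers; log(0) is undefined (approaches negative infinity). This operation is invalid.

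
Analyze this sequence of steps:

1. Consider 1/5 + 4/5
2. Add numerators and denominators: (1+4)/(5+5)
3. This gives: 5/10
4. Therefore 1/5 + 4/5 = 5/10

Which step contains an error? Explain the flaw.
Step 2: Add numerators and denominators: (1+4)/(5+5)

Step 2 incorrectly adds fractions by separately adding numerators and denominators. This is wrong. The correct method requires a common denominator: 1/5 + 4/5 = (1×5 + 4×5)/(5×5) = 25/25 = 1. The method used gives 5/10, which is different.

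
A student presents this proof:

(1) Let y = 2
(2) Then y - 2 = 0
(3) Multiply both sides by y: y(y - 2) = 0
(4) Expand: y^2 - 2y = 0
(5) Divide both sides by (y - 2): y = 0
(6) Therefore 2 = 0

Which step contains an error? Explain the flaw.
Step 5: Divide both sides by (y - 2): y = 0

Step 5 divides both sides by (y - 2). However, since y = 2, we have (y - 2) = 0. Division by zero is undefined, making this step invalid.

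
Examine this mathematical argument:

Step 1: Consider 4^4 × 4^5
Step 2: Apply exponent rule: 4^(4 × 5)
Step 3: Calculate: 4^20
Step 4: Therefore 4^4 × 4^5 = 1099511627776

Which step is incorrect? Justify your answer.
Step 2: Apply exponent rule: 4^(4 × 5)

Step 2 incorrectly states that a^b × a^c = a^(b×c). The correct rule is a^b × a^c = a^(b+c). The actual value is 4^4 × 4^5 = 4^9 = 262144, not 4^20 = 1099511627776.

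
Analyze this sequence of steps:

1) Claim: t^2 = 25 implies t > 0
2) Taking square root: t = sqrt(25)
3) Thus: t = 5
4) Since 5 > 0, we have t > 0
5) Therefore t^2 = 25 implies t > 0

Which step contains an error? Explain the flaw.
Step 2: Taking square root: t = sqrt(25)

Step 2 takes the square root and assumes the positive root only. The equation t^2 = 25 actually has two solutions: t = 5 and t = -5. The proof silently assumes t > 0 without justification, then uses this assumption to conclude t > 0, which is circular. The counterexample t = -5 shows the claim is false.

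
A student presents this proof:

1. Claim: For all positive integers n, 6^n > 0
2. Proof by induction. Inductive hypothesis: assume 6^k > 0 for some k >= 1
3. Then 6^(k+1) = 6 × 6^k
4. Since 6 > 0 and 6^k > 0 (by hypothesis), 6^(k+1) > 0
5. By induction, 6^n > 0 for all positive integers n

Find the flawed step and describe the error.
Step 5: By induction, 6^n > 0 for all positive integers n

Step 5 concludes the proof by induction, but no base case was ever established. A valid induction proof requires: (1) a base case proving 6^1 > 0, and (2) an inductive step showing IF 6^k > 0 THEN 6^(k+1) > 0. Steps 2-4 correctly establish the inductive step, but without the base case the conclusion in step 5 does not follow.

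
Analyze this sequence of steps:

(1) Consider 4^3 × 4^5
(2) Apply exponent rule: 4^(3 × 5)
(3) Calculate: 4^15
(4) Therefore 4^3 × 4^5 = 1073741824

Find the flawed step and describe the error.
Step 2: Apply exponent rule: 4^(3 × 5)

Step 2 incorrectly states that a^b × a^c = a^(b×c). The correct rule is a^b × a^c = a^(b+c). The actual value is 4^3 × 4^5 = 4^8 = 65536, not 4^15 = 1073741824.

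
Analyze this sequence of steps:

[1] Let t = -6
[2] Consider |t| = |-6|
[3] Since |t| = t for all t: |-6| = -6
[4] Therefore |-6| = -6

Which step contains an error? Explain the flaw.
Step 3: Since |t| = t for all t: |-6| = -6

Step 3 incorrectly states that |t| = t for all t. The correct definition is |t| = t when t >= 0, and |t| = -t when t < 0. Since -6 < 0, we have |-6| = -(-6) = 6, not -6.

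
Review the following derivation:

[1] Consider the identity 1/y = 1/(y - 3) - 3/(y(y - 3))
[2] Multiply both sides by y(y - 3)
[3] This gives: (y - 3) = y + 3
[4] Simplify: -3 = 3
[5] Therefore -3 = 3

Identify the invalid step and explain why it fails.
Step 3: This gives: (y - 3) = y + 3

Step 3 makes a sign error when clearing denominators. Multiplying -3/(y(y - 3)) by y(y - 3) gives -3, not +3. The correct result is (y - 3) = y - 3, which is trivially true, not (y - 3) = y + 3. (Step 1 is a valid identity: 1/(y - 3) - 3/(y(y - 3)) = (y - 3)/(y(y - 3)) = 1/y.)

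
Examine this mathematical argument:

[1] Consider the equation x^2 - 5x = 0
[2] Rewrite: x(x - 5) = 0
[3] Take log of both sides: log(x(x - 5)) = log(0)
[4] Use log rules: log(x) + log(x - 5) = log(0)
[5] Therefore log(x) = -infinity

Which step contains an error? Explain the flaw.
Step 3: Take log of both sides: log(x(x - 5)) = log(0)

Step 3 takes the logarithm of both sides, resulting in log(0) on the right side. The logarithm is only defined for positive numbers; log(0) is undefined (approaches negative infinity). This operation is invalid.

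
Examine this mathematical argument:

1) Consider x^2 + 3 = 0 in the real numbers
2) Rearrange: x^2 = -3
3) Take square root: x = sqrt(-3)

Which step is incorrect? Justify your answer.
Step 3: Take square root: x = sqrt(-3)

Step 3 takes the square root of -3, which is negative. In the real number system, the square root of a negative number is undefined. The equation x^2 + 3 = 0 has no real solutions. Square roots of negative numbers only exist in the complex numbers.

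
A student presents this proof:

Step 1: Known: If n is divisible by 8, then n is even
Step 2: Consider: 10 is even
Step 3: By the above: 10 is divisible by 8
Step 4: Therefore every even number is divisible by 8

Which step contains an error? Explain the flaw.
Step 3: By the above: 10 is divisible by 8

Step 3 commits the fallacy of affirming the consequent. The known fact 'divisible by 8 → even' does NOT imply 'even → divisible by 8'. That would be the converse, which is false. For example, 10 is even but 10 ÷ 8 = 1.25, which is not an integer.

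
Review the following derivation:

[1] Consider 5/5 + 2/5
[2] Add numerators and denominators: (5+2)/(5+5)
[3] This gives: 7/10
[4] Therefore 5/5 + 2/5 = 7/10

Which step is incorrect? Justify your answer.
Step 2: Add numerators and denominators: (5+2)/(5+5)

Step 2 incorrectly adds fractions by separately adding numerators and denominators. This is wrong. The correct method requires a common denominator: 5/5 + 2/5 = (5×5 + 2×5)/(5×5) = 35/25 = 7/5. The method used gives 7/10, which is different.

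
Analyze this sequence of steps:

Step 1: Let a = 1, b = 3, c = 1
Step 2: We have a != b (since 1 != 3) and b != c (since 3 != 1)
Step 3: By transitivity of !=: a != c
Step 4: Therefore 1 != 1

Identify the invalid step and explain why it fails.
Step 3: By transitivity of !=: a != c

Step 3 incorrectly applies transitivity to the '!=' relation. Transitivity states: if a R b and b R c, then a R c. However, '!=' is not transitive. Counterexample: 1 != 3 and 3 != 1, but 1 = 1 (both equal 1). Transitivity holds for relations like <, <=, =, but not for !=.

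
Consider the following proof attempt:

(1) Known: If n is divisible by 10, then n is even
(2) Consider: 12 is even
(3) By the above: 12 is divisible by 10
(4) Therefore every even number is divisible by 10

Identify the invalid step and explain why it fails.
Step 3: By the above: 12 is divisible by 10

Step 3 commits the fallacy of affirming the consequent. The known fact 'divisible by 10 → even' does NOT imply 'even → divisible by 10'. That would be the converse, which is false. For example, 12 is even but 12 ÷ 10 = 1.20, which is not an integer.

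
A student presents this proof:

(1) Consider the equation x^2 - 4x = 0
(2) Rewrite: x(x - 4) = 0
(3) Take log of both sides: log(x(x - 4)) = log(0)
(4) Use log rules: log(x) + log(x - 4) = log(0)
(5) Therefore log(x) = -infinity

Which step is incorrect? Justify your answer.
Step 3: Take log of both sides: log(x(x - 4)) = log(0)

Step 3 takes the logarithm of both sides, resulting in log(0) on the right side. The logarithm is only defined for positive numbers; log(0) is undefined (approaches negative infinity). This operation is invalid.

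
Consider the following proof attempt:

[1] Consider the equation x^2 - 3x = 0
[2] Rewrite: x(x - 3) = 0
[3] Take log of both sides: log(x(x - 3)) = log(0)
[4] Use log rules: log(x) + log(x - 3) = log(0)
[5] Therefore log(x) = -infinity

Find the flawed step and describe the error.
Step 3: Take log of both sides: log(x(x - 3)) = log(0)

Step 3 takes the logarithm of both sides, resulting in log(0) on the right side. The logarithm is only defined for positive numbers; log(0) is undefined (approaches negative infinity). This operation is invalid.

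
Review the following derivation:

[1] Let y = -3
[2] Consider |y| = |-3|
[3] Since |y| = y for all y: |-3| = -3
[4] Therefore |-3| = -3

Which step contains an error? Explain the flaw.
Step 3: Since |y| = y for all y: |-3| = -3

Step 3 incorrectly states that |y| = y for all y. The correct definition is |y| = y when y >= 0, and |y| = -y when y < 0. Since -3 < 0, we have |-3| = -(-3) = 3, not -3.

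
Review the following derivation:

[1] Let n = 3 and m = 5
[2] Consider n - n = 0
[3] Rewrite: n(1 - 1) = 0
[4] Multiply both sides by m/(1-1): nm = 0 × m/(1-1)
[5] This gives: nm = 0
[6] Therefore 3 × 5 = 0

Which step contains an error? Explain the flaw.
Step 4: Multiply both sides by m/(1-1): nm = 0 × m/(1-1)

Step 4 multiplies both sides by m/(1-1). However, 1-1 = 0, so this is multiplication by m/0, which is undefined. We cannot multiply by an undefined expression.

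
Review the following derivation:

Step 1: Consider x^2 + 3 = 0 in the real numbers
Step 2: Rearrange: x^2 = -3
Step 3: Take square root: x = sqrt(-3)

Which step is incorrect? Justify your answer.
Step 3: Take square root: x = sqrt(-3)

Step 3 takes the square root of -3, which is negative. In the real number system, the square root of a negative number is undefined. The equation x^2 + 3 = 0 has no real solutions. Square roots of negative numbers only exist in the complex numbers.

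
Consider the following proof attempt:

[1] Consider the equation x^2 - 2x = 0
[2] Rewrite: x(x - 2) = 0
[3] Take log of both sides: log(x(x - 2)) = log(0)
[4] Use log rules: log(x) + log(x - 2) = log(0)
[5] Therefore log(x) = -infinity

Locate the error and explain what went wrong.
Step 3: Take log of both sides: log(x(x - 2)) = log(0)

Step 3 takes the logarithm of both sides, resulting in log(0) on the right side. The logarithm is only defined for positive numbers; log(0) is undefined (approaches negative infinity). This operation is invalid.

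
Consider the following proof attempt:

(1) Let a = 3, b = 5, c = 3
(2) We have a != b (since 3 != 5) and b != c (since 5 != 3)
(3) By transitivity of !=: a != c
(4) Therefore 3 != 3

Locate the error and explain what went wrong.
Step 3: By transitivity of !=: a != c

Step 3 incorrectly applies transitivity to the '!=' relation. Transitivity states: if a R b and b R c, then a R c. However, '!=' is not transitive. Counterexample: 3 != 5 and 5 != 3, but 3 = 3 (both equal 3). Transitivity holds for relations like <, <=, =, but not for !=.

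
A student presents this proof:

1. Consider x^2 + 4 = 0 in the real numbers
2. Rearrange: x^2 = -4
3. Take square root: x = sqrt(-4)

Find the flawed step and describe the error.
Step 3: Take square root: x = sqrt(-4)

Step 3 takes the square root of -4, which is negative. In the real number system, the square root of a negative number is undefined. The equation x^2 + 4 = 0 has no real solutions. Square roots of negative numbers only exist in the complex numbers.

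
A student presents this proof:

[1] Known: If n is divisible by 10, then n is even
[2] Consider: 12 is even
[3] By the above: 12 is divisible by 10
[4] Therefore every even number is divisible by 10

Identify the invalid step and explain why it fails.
Step 3: By the above: 12 is divisible by 10

Step 3 commits the fallacy of affirming the consequent. The known fact 'divisible by 10 → even' does NOT imply 'even → divisible by 10'. That would be the converse, which is false. For example, 12 is even but 12 ÷ 10 = 1.20, which is not an integer.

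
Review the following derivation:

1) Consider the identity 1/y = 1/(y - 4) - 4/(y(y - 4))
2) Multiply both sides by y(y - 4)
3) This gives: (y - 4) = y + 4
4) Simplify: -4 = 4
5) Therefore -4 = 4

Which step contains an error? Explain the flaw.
Step 3: This gives: (y - 4) = y + 4

Step 3 makes a sign error when clearing denominators. Multiplying -4/(y(y - 4)) by y(y - 4) gives -4, not +4. The correct result is (y - 4) = y - 4, which is trivially true, not (y - 4) = y + 4. (Step 1 is a valid identity: 1/(y - 4) - 4/(y(y - 4)) = (y - 4)/(y(y - 4)) = 1/y.)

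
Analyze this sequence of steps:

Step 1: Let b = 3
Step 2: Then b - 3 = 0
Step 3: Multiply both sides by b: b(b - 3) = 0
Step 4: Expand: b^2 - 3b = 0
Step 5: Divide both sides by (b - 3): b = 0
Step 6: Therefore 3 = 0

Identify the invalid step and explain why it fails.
Step 5: Divide both sides by (b - 3): b = 0

Step 5 divides both sides by (b - 3). However, since b = 3, we have (b - 3) = 0. Division by zero is undefined, making this step invalid.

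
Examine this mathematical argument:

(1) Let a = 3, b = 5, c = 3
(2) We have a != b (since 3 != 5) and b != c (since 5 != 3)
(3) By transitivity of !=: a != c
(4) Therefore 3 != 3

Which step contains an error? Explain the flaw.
Step 3: By transitivity of !=: a != c

Step 3 incorrectly applies transitivity to the '!=' relation. Transitivity states: if a R b and b R c, then a R c. However, '!=' is not transitive. Counterexample: 3 != 5 and 5 != 3, but 3 = 3 (both equal 3). Transitivity holds for relations like <, <=, =, but not for !=.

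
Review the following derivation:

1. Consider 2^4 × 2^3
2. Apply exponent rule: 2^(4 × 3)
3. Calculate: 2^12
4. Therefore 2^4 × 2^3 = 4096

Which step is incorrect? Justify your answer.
Step 2: Apply exponent rule: 2^(4 × 3)

Step 2 incorrectly states that a^b × a^c = a^(b×c). The correct rule is a^b × a^c = a^(b+c). The actual value is 2^4 × 2^3 = 2^7 = 128, not 2^12 = 4096.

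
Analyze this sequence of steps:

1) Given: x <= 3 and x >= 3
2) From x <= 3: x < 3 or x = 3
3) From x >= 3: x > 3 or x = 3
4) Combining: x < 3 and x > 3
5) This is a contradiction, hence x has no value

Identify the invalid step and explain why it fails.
Step 4: Combining: x < 3 and x > 3

Step 4 incorrectly combines the conditions. From x <= 3 and x >= 3, the intersection is x = 3. The error treats the 'or' cases as 'and' requirements. The correct conclusion is that x = 3 is the unique solution, not that no solution exists.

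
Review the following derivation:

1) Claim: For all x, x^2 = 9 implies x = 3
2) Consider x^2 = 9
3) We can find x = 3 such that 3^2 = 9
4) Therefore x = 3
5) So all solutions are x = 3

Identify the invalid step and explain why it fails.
Step 4: Therefore x = 3

Step 4 incorrectly concludes that x = 3 is the only solution. The proof shows that x = 3 is A solution (existence), but does not show it is the ONLY solution (uniqueness). In fact, x = -3 is also a solution since (-3)^2 = 9. Finding one solution doesn't prove there are no others.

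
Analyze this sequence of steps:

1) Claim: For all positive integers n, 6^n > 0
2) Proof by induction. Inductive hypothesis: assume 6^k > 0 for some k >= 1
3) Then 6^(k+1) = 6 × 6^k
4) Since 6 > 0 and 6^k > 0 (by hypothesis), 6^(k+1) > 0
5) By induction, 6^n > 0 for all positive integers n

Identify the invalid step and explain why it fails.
Step 5: By induction, 6^n > 0 for all positive integers n

Step 5 concludes the proof by induction, but no base case was ever established. A valid induction proof requires: (1) a base case proving 6^1 > 0, and (2) an inductive step showing IF 6^k > 0 THEN 6^(k+1) > 0. Steps 2-4 correctly establish the inductive step, but without the base case the conclusion in step 5 does not follow.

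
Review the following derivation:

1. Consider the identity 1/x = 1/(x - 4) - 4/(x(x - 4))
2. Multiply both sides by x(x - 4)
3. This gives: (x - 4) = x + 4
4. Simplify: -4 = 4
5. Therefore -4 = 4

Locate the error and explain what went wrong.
Step 3: This gives: (x - 4) = x + 4

Step 3 makes a sign error when clearing denominators. Multiplying -4/(x(x - 4)) by x(x - 4) gives -4, not +4. The correct result is (x - 4) = x - 4, which is trivially true, not (x - 4) = x + 4. (Step 1 is a valid identity: 1/(x - 4) - 4/(x(x - 4)) = (x - 4)/(x(x - 4)) = 1/x.)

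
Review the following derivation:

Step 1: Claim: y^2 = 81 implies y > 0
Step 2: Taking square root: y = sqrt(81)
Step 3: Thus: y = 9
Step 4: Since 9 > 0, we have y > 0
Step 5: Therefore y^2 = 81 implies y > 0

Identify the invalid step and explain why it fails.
Step 2: Taking square root: y = sqrt(81)

Step 2 takes the square root and assumes the positive root only. The equation y^2 = 81 actually has two solutions: y = 9 and y = -9. The proof silently assumes y > 0 without justification, then uses this assumption to conclude y > 0, which is circular. The counterexample y = -9 shows the claim is false.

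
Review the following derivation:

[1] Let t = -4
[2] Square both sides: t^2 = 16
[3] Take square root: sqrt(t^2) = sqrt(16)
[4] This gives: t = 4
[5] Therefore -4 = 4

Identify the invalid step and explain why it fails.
Step 4: This gives: t = 4

Step 4 incorrectly states that sqrt(t^2) = t. The correct identity is sqrt(t^2) = |t|. Since t = -4 < 0, we have sqrt(t^2) = |-4| = 4, not t = -4.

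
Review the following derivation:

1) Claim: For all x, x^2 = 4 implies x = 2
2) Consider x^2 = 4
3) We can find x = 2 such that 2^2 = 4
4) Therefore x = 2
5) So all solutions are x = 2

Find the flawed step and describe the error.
Step 4: Therefore x = 2

Step 4 incorrectly concludes that x = 2 is the only solution. The proof shows that x = 2 is A solution (existence), but does not show it is the ONLY solution (uniqueness). In fact, x = -2 is also a solution since (-2)^2 = 4. Finding one solution doesn't prove there are no others.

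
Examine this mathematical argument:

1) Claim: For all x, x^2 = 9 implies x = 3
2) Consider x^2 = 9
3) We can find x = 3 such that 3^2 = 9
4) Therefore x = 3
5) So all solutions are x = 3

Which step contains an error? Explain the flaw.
Step 4: Therefore x = 3

Step 4 incorrectly concludes that x = 3 is the only solution. The proof shows that x = 3 is A solution (existence), but does not show it is the ONLY solution (uniqueness). In fact, x = -3 is also a solution since (-3)^2 = 9. Finding one solution doesn't prove there are no others.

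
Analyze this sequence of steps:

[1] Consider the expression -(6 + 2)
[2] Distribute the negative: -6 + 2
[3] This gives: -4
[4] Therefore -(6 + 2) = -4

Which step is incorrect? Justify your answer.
Step 2: Distribute the negative: -6 + 2

Step 2 incorrectly distributes the negative sign. The correct distribution is -(6 + 2) = -6 - 2 = -8. The negative must be applied to both terms, not just the first. The error treats -(6 + 2) as -6 + 2, which equals -4 instead of -8.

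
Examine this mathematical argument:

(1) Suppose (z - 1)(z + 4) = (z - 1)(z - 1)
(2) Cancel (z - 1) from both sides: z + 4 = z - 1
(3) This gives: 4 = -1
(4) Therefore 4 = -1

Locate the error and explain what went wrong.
Step 2: Cancel (z - 1) from both sides: z + 4 = z - 1

Step 2 cancels (z - 1) from both sides. This is only valid if (z - 1) ≠ 0, i.e., z ≠ 1. When z = 1, both sides equal zero regardless of the other factors. The correct approach requires considering z = 1 as a separate case.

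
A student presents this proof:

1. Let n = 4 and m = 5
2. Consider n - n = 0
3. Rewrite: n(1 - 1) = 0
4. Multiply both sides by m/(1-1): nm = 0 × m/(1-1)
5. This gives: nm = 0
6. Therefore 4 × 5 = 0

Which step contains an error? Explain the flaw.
Step 4: Multiply both sides by m/(1-1): nm = 0 × m/(1-1)

Step 4 multiplies both sides by m/(1-1). However, 1-1 = 0, so this is multiplication by m/0, which is undefined. We cannot multiply by an undefined expression.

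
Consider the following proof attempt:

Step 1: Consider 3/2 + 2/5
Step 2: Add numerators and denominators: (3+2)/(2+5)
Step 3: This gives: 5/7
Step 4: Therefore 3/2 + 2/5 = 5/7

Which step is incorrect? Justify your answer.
Step 2: Add numerators and denominators: (3+2)/(2+5)

Step 2 incorrectly adds fractions by separately adding numerators and denominators. This is wrong. The correct method requires a common denominator: 3/2 + 2/5 = (3×5 + 2×2)/(2×5) = 19/10 = 19/10. The method used gives 5/7, which is different.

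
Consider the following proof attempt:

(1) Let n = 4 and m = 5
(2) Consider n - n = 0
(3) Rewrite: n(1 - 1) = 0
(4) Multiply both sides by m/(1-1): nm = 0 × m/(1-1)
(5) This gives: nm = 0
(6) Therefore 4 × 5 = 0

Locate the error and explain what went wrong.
Step 4: Multiply both sides by m/(1-1): nm = 0 × m/(1-1)

Step 4 multiplies both sides by m/(1-1). However, 1-1 = 0, so this is multiplication by m/0, which is undefined. We cannot multiply by an undefined expression.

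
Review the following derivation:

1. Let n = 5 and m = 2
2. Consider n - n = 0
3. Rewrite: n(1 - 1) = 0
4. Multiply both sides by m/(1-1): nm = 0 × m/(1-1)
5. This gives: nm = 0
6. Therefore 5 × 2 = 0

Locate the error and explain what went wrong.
Step 4: Multiply both sides by m/(1-1): nm = 0 × m/(1-1)

Step 4 multiplies both sides by m/(1-1). However, 1-1 = 0, so this is multiplication by m/0, which is undefined. We cannot multiply by an undefined expression.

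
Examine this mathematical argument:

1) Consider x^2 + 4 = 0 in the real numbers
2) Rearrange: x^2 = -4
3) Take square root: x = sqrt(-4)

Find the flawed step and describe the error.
Step 3: Take square root: x = sqrt(-4)

Step 3 takes the square root of -4, which is negative. In the real number system, the square root of a negative number is undefined. The equation x^2 + 4 = 0 has no real solutions. Square roots of negative numbers only exist in the complex numbers.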